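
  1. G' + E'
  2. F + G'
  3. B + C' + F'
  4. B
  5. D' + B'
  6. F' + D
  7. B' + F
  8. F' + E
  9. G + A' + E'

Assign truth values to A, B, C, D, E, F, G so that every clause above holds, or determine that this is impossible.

From the singleton clause (B), B = 1.
From the singleton clause (D'), D = 0.
From the singleton clause (F'), F = 0.
Now (F) is unsatisfied and unit — conflict.

UNSATISFIABLE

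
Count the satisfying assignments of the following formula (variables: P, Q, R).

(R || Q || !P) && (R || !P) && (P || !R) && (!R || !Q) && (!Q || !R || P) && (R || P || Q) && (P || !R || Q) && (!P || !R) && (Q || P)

There are 2^3 = 8 truth assignments over (P, Q, R).
Check each against the 9 clauses (columns in the order P, Q, R):
  F F F  ✗ fails (R || P || Q)
  F F T  ✗ fails (P || !R)
  F T F  ✓ satisfies all
  F T T  ✗ fails (P || !R)
  T F F  ✗ fails (R || Q || !P)
  T F T  ✗ fails (!P || !R)
  T T F  ✗ fails (R || !P)
  T T T  ✗ fails (!R || !Q)
1 of the 8 rows is a model.

1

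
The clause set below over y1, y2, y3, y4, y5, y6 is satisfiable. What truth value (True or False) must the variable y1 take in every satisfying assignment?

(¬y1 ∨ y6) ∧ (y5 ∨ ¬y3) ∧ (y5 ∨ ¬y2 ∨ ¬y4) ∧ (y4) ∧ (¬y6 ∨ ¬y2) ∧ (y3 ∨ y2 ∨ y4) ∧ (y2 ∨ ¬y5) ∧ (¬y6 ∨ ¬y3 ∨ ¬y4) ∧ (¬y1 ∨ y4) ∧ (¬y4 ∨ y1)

True

Suppose y1 = False.
The clause (y4) is unit, so y4 = True.
That conflicts with the unit clause (¬y4).
So every satisfying assignment has y1 = True.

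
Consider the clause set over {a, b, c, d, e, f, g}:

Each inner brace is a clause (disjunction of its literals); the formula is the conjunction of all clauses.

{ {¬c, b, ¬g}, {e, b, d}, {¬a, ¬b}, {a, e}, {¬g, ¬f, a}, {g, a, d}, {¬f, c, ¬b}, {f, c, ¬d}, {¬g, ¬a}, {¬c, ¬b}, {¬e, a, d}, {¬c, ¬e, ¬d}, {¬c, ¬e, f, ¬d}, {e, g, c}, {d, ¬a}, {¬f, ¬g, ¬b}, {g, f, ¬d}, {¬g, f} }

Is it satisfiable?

Yes

Case a = True:
Unit clause (¬b) forces b = False.
Unit clause (¬g) forces g = False.
Unit clause (d) forces d = True.
Unit clause (f) forces f = True.
Case c = True:
Unit clause (¬e) forces e = False.
This assignment satisfies each clause.
A satisfying assignment: a ↦ True, b ↦ False, c ↦ True, d ↦ True, e ↦ False, f ↦ True, g ↦ False.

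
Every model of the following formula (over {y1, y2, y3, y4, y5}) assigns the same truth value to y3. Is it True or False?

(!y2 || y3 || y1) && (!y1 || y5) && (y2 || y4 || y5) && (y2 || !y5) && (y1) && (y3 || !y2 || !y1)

Suppose y3 = false.
The clause (y1) is unit, so y1 = true.
The clause (y5) is unit, so y5 = true.
The clause (y2) is unit, so y2 = true.
That conflicts with the unit clause (!y2).
So every satisfying assignment has y3 = True.

True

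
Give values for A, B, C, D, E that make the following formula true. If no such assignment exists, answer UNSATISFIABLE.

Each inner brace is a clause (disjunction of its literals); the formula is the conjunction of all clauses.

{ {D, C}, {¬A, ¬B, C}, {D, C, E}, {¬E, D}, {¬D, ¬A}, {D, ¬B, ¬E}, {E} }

From the singleton clause (E), E = True.
From the singleton clause (D), D = True.
From the singleton clause (¬A), A = False.
No clause remains; B, C are free.

A: False; B: True; C: True; D: True; E: True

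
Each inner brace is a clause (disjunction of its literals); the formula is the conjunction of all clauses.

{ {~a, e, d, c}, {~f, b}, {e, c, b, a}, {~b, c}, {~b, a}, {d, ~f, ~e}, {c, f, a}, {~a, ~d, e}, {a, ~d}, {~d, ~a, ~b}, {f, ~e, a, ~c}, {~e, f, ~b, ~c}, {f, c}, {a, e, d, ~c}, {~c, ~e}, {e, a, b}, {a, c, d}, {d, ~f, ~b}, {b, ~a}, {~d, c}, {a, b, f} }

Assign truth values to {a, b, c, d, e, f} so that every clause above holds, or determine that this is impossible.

a ↦ 1; b ↦ 1; c ↦ 1; d ↦ 0; e ↦ 0; f ↦ 0

Branch on f: set f = 0.
Unit clause (c) forces c = 1.
Unit clause (~e) forces e = 0.
Branch on b: set b = 1.
Unit clause (a) forces a = 1.
Unit clause (~d) forces d = 0.
This assignment satisfies each clause.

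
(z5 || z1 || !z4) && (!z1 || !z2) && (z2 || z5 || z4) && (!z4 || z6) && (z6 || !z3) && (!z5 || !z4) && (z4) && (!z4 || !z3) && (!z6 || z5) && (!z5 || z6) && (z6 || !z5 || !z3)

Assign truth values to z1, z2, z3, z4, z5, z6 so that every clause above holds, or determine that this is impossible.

From the singleton clause (z4), z4 = true.
From the singleton clause (z6), z6 = true.
From the singleton clause (!z5), z5 = false.
But (z5) is also a unit clause — contradiction.

UNSATISFIABLE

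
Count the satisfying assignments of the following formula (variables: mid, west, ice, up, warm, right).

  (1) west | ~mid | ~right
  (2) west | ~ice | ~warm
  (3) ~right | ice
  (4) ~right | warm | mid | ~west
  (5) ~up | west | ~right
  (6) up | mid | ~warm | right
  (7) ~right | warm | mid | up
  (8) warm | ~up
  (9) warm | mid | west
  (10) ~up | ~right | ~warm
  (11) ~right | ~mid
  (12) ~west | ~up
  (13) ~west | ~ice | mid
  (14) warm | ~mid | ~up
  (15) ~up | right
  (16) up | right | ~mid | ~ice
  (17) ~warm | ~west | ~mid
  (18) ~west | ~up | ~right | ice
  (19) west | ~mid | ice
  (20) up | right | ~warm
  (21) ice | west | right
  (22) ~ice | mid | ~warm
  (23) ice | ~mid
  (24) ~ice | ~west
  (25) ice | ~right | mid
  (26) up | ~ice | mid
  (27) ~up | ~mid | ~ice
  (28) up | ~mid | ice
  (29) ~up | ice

1

There are 2^6 = 64 truth assignments over (mid, west, ice, up, warm, right).
Split on right. With right = 1, the clauses containing right are satisfied and ~right drops from the rest; 0 of the 2^5 = 32 assignments to the other variables satisfy what remains.
With right = 0, by the same count on the reduced clause set, 1 assignment works.
(One model: mid=F, west=T, ice=F, up=F, warm=F, right=F.)
Total: 0 + 1 = 1.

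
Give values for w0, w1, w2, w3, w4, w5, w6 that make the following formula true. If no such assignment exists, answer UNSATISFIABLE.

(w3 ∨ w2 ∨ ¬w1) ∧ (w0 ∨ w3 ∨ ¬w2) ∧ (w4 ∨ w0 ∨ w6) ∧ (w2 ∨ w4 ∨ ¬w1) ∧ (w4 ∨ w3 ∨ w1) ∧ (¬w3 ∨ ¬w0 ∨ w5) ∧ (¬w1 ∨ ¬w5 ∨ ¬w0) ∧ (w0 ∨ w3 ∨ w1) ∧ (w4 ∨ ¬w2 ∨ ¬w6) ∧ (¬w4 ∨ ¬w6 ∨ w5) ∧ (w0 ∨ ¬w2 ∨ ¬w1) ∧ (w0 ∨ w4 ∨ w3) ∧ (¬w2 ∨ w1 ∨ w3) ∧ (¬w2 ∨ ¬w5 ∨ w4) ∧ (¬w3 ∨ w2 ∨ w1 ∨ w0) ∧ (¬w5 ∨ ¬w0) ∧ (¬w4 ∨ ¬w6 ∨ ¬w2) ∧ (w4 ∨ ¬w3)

Case w5 = False:
Case w3 = True:
Unit clause (¬w0) forces w0 = False.
Unit clause (w4) forces w4 = True.
Unit clause (¬w6) forces w6 = False.
Case w2 = False:
Unit clause (w1) forces w1 = True.
This assignment satisfies each clause.

w0=False, w1=True, w2=False, w3=True, w4=True, w5=False, w6=False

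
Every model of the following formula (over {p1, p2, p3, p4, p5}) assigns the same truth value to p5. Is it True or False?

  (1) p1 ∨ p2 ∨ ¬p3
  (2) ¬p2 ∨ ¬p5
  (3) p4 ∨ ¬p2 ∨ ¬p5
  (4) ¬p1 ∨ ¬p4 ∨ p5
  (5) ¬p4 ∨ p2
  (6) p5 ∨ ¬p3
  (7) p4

Suppose p5 = True.
(¬p2) alone gives p2 = False.
(¬p4) alone gives p4 = False.
But (p4) is also a unit clause — contradiction.
So every satisfying assignment has p5 = False.

False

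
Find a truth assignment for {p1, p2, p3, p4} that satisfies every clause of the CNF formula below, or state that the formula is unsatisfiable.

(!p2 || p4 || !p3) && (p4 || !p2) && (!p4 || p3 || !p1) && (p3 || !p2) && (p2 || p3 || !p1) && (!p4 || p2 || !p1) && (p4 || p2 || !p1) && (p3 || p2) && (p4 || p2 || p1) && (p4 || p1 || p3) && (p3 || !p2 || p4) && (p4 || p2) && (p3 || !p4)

Branch on p4: set p4 = true.
The clause (p3) is unit, so p3 = true.
Branch on p2: set p2 = false.
The clause (!p1) is unit, so p1 = false.
All clauses are satisfied.

p1=false, p2=false, p3=true, p4=true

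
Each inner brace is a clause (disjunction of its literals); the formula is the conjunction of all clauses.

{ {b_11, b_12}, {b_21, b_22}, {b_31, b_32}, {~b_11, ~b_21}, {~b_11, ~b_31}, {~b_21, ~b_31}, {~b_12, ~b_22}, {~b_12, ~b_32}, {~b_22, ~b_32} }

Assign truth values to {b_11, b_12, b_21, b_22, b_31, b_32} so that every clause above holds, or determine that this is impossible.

Branch on b_11: set b_11 = 1.
The clause (~b_21) is unit, so b_21 = 0.
The clause (b_22) is unit, so b_22 = 1.
The clause (~b_31) is unit, so b_31 = 0.
The clause (b_32) is unit, so b_32 = 1.
Now (~b_32) is unsatisfied and unit — conflict.
That branch fails; take b_11 = 0 instead.
The clause (b_12) is unit, so b_12 = 1.
The clause (~b_22) is unit, so b_22 = 0.
The clause (b_21) is unit, so b_21 = 1.
The clause (~b_31) is unit, so b_31 = 0.
The clause (b_32) is unit, so b_32 = 1.
Now (~b_32) is unsatisfied and unit — conflict.
Both values of b_11 lead to a conflict.

UNSATISFIABLE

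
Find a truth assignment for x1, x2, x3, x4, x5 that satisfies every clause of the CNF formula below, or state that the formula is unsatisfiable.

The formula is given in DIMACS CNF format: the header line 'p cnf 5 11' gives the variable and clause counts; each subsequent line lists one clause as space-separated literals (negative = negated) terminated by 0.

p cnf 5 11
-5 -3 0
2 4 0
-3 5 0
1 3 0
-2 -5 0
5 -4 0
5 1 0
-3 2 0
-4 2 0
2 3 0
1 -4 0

x1=True,  x2=True,  x3=False,  x4=False,  x5=False

Suppose x5 = False.
From the singleton clause (¬x3), x3 = False.
From the singleton clause (x1), x1 = True.
From the singleton clause (¬x4), x4 = False.
From the singleton clause (x2), x2 = True.
Every clause now holds.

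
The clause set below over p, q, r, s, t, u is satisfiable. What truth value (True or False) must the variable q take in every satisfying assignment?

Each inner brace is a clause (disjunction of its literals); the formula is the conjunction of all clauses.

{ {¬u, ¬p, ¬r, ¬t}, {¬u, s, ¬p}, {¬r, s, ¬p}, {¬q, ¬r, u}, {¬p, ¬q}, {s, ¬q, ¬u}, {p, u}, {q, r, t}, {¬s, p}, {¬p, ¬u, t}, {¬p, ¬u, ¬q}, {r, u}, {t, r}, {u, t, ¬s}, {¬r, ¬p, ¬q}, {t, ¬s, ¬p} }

False

Suppose q = True.
From the singleton clause (¬p), p = False.
From the singleton clause (u), u = True.
From the singleton clause (s), s = True.
But (¬s) is also a unit clause — contradiction.
So every satisfying assignment has q = False.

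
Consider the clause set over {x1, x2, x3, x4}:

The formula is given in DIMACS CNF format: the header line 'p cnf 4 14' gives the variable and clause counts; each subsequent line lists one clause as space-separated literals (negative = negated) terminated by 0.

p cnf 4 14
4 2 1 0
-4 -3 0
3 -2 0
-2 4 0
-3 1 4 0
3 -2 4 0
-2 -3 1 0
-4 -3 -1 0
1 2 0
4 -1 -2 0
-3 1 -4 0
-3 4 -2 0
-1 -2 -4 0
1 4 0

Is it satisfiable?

Yes

Try x4 = True.
Unit clause (¬x3) forces x3 = False.
Unit clause (¬x2) forces x2 = False.
Unit clause (x1) forces x1 = True.
Every clause now holds.
A satisfying assignment: x1=True,  x2=False,  x3=False,  x4=True.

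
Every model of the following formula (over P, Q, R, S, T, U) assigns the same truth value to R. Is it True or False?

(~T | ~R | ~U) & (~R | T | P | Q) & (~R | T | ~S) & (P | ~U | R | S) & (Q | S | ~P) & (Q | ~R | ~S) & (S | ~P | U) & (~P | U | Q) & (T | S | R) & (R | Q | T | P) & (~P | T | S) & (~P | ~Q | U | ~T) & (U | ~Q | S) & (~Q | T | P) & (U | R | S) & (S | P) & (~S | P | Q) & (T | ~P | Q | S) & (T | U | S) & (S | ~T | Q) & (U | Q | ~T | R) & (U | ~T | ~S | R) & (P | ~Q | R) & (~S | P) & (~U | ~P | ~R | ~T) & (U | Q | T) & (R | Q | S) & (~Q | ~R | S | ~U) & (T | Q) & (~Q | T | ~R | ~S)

Suppose R = 1.
Suppose T = 0.
Unit clause (~S) forces S = 0.
Unit clause (~P) forces P = 0.
But (P) is also a unit clause — contradiction.
Backtrack on T: now try T = 1.
Unit clause (~U) forces U = 0.
Suppose Q = 1.
Unit clause (~P) forces P = 0.
Unit clause (S) forces S = 1.
But (~S) is also a unit clause — contradiction.
Backtrack on Q: now try Q = 0.
Unit clause (~S) forces S = 0.
But (S) is also a unit clause — contradiction.
Either choice for Q ends in contradiction.
Either choice for T ends in contradiction.
So every satisfying assignment has R = False.

False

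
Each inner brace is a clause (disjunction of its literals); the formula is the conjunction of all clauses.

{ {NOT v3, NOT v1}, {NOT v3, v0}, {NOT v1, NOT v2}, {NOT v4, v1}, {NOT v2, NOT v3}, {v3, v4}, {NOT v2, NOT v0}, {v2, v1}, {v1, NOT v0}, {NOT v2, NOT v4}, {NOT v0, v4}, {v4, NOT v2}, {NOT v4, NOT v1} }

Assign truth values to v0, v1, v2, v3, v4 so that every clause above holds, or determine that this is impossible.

Case v3 = false:
(v4) alone gives v4 = true.
(v1) alone gives v1 = true.
But (NOT v1) is also a unit clause — contradiction.
Undo v3 and try v3 = true.
(NOT v1) alone gives v1 = false.
(v0) alone gives v0 = true.
But (NOT v0) is also a unit clause — contradiction.
Neither v3 = true nor v3 = false works.

UNSATISFIABLE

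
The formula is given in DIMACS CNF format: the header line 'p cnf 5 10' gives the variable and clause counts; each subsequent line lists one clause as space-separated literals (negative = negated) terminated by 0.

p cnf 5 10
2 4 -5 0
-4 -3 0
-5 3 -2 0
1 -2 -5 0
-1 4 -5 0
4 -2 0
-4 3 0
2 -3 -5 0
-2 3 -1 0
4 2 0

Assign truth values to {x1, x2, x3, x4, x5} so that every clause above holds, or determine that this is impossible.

Branch on x4: set x4 = False.
Unit clause (¬x2) forces x2 = False.
That conflicts with the unit clause (x2).
That branch fails; take x4 = True instead.
Unit clause (¬x3) forces x3 = False.
That conflicts with the unit clause (x3).
Either choice for x4 ends in contradiction.

UNSATISFIABLE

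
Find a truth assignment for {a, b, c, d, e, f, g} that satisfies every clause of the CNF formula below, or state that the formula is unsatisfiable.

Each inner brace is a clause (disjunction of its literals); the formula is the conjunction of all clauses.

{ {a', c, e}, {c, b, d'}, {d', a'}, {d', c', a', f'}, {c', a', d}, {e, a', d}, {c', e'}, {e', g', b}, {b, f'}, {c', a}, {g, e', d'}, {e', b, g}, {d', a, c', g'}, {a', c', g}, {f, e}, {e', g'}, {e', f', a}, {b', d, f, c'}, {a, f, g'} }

Try d = 0.
Try c = 0.
Try a = 0.
Try b = 1.
Try f = 1.
From the singleton clause (e'), e = 0.
All clauses hold; g can take either value.

a: 0, b: 1, c: 0, d: 0, e: 0, f: 1, g: 1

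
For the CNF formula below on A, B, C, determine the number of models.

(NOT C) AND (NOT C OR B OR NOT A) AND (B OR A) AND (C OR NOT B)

There are 2^3 = 8 truth assignments over (A, B, C).
Check each against the 4 clauses (columns in the order A, B, C):
  F F F  ✗ fails (B OR A)
  F F T  ✗ fails (NOT C)
  F T F  ✗ fails (C OR NOT B)
  F T T  ✗ fails (NOT C)
  T F F  ✓ satisfies all
  T F T  ✗ fails (NOT C)
  T T F  ✗ fails (C OR NOT B)
  T T T  ✗ fails (NOT C)
1 of the 8 rows is a model.

1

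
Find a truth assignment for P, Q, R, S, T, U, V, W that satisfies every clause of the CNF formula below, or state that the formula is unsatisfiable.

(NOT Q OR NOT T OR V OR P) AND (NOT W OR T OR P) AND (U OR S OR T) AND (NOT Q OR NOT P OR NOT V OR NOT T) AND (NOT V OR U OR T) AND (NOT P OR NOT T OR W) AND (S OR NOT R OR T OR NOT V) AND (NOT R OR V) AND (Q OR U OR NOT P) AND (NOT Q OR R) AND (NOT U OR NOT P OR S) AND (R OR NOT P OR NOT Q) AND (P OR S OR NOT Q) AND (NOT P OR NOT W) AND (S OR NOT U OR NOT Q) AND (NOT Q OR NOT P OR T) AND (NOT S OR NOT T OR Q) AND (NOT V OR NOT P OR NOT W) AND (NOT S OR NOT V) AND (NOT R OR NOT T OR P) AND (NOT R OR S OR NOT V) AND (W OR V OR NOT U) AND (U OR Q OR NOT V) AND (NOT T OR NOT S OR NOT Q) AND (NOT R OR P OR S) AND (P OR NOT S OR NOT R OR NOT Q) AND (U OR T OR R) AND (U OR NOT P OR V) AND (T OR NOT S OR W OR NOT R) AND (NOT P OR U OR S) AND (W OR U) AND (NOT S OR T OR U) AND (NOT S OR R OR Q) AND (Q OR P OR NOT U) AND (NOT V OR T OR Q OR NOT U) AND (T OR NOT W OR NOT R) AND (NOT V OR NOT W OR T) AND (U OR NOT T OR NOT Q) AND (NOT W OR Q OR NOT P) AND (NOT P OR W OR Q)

P=false,  Q=false,  R=false,  S=false,  T=true,  U=false,  V=false,  W=true

Branch on R: set R = false.
The clause (NOT Q) is unit, so Q = false.
The clause (NOT S) is unit, so S = false.
Branch on U: set U = false.
The clause (T) is unit, so T = true.
The clause (NOT P) is unit, so P = false.
The clause (NOT V) is unit, so V = false.
The clause (W) is unit, so W = true.
All clauses are satisfied.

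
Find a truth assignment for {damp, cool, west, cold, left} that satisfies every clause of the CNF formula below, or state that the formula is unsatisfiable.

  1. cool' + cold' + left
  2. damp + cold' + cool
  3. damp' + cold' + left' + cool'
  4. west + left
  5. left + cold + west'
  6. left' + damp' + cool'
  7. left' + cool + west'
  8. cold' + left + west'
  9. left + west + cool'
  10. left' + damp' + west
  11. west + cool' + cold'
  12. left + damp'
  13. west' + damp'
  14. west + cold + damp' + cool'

Case west = 0:
The clause (left) is unit, so left = 1.
The clause (damp') is unit, so damp = 0.
Case cold = 0:
Every clause is now satisfied; cool is unconstrained.

damp=0,  cool=1,  west=0,  cold=0,  left=1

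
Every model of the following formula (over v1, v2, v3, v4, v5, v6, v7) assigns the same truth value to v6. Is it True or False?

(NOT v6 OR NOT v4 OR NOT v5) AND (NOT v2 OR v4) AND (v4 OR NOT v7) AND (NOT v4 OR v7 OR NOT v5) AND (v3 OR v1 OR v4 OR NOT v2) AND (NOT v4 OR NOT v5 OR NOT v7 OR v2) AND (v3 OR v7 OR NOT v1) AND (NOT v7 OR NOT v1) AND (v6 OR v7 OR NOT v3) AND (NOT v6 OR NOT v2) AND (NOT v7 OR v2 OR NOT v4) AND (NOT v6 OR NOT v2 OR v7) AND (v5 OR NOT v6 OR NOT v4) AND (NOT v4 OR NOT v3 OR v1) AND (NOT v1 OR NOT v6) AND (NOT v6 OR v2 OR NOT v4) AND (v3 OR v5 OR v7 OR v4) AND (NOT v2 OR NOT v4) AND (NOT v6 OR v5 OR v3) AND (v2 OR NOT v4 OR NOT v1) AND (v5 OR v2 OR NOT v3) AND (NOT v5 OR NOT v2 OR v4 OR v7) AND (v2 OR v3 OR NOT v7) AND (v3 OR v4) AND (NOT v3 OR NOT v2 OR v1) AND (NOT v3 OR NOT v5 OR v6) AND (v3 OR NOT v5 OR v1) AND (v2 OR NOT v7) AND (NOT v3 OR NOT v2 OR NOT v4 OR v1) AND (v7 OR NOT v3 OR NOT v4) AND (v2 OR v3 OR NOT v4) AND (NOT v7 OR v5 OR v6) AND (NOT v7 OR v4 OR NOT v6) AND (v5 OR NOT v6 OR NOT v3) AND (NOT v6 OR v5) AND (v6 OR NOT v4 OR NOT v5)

Suppose v6 = false.
Branch on v2: set v2 = false.
The clause (NOT v7) is unit, so v7 = false.
The clause (NOT v3) is unit, so v3 = false.
The clause (NOT v1) is unit, so v1 = false.
The clause (v4) is unit, so v4 = true.
Now (NOT v4) is unsatisfied and unit — conflict.
That branch fails; take v2 = true instead.
The clause (v4) is unit, so v4 = true.
Now (NOT v4) is unsatisfied and unit — conflict.
Both values of v2 lead to a conflict.
So every satisfying assignment has v6 = True.

True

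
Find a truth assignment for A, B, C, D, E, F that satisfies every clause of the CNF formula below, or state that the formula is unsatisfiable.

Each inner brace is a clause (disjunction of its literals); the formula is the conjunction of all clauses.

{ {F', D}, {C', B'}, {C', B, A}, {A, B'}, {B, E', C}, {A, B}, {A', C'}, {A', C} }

UNSATISFIABLE

Case F = 0:
Case C = 0:
Unit clause (A') forces A = 0.
Unit clause (B') forces B = 0.
That conflicts with the unit clause (B).
Undo C and try C = 1.
Unit clause (B') forces B = 0.
Unit clause (A) forces A = 1.
That conflicts with the unit clause (A').
Neither C = 1 nor C = 0 works.
Undo F and try F = 1.
Unit clause (D) forces D = 1.
Case C = 0:
Unit clause (A') forces A = 0.
Unit clause (B') forces B = 0.
That conflicts with the unit clause (B).
Undo C and try C = 1.
Unit clause (B') forces B = 0.
Unit clause (A) forces A = 1.
That conflicts with the unit clause (A').
Neither C = 1 nor C = 0 works.
Neither F = 1 nor F = 0 works.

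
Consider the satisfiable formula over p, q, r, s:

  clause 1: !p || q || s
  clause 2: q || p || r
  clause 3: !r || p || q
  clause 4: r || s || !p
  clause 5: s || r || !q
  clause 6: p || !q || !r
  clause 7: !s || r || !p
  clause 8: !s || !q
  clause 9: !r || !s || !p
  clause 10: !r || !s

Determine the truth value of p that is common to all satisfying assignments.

True

Suppose p = false.
Case q = true:
From the singleton clause (!r), r = false.
From the singleton clause (s), s = true.
That conflicts with the unit clause (!s).
That branch fails; take q = false instead.
From the singleton clause (r), r = true.
That conflicts with the unit clause (!r).
Either choice for q ends in contradiction.
So every satisfying assignment has p = True.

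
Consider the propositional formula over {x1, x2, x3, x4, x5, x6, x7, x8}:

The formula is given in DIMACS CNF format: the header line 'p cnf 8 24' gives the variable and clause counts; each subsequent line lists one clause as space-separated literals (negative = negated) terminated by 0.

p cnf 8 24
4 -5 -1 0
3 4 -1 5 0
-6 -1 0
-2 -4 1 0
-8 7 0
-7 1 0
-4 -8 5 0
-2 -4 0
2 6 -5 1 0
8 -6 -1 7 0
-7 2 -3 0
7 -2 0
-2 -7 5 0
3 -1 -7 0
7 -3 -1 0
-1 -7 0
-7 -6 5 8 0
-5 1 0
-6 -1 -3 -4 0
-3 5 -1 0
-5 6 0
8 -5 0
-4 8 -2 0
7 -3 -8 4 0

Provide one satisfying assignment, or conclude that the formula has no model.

Suppose x6 = False.
The clause (¬x5) is unit, so x5 = False.
Suppose x8 = False.
Suppose x7 = False.
The clause (¬x2) is unit, so x2 = False.
Suppose x3 = False.
Suppose x4 = True.
All clauses hold; x1 can take either value.

x1 ↦ True, x2 ↦ False, x3 ↦ False, x4 ↦ True, x5 ↦ False, x6 ↦ False, x7 ↦ False, x8 ↦ False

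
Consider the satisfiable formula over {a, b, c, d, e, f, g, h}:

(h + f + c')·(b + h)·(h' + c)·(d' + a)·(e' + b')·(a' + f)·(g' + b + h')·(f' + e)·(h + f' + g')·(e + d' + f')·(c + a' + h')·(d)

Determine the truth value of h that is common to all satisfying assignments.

Suppose h = 0.
From the singleton clause (b), b = 1.
From the singleton clause (e'), e = 0.
From the singleton clause (f'), f = 0.
From the singleton clause (c'), c = 0.
From the singleton clause (a'), a = 0.
From the singleton clause (d'), d = 0.
But (d) is also a unit clause — contradiction.
So every satisfying assignment has h = True.

True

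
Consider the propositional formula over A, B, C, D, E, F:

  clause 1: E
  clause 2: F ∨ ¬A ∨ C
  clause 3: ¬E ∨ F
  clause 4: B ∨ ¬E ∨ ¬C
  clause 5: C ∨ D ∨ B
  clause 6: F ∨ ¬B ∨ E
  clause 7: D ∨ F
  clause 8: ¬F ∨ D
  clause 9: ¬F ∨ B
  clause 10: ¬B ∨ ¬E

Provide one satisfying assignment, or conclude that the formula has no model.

The clause (E) is unit, so E = True.
The clause (F) is unit, so F = True.
The clause (D) is unit, so D = True.
The clause (B) is unit, so B = True.
That conflicts with the unit clause (¬B).

UNSATISFIABLE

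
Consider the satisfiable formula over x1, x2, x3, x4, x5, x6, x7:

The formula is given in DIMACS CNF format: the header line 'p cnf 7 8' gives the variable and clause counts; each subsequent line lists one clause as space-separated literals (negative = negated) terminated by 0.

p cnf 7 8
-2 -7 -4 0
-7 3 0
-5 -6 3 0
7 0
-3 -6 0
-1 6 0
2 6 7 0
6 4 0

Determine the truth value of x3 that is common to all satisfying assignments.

Suppose x3 = False.
(¬x7) alone gives x7 = False.
Now (x7) is unsatisfied and unit — conflict.
So every satisfying assignment has x3 = True.

True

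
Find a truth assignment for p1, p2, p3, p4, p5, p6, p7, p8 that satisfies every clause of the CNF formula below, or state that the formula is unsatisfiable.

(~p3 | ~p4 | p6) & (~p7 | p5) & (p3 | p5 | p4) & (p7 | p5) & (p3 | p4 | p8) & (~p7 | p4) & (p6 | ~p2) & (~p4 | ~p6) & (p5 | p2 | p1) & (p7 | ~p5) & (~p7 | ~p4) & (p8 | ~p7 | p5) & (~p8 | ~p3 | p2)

Case p7 = 0:
From the singleton clause (p5), p5 = 1.
That conflicts with the unit clause (~p5).
Backtrack on p7: now try p7 = 1.
From the singleton clause (p5), p5 = 1.
From the singleton clause (p4), p4 = 1.
That conflicts with the unit clause (~p4).
Neither p7 = 1 nor p7 = 0 works.

UNSATISFIABLE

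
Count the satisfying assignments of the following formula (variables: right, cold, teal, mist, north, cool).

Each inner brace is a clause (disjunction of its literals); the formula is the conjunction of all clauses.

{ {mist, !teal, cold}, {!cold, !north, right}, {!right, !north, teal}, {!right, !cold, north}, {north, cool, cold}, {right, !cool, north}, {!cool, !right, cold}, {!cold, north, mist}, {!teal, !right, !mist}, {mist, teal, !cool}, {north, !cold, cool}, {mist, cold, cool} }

There are 2^6 = 64 truth assignments over (right, cold, teal, mist, north, cool).
Split on mist. With mist = true, the clauses containing mist are satisfied and !mist drops from the rest; 4 of the 2^5 = 32 assignments to the other variables satisfy what remains.
With mist = false, by the same count on the reduced clause set, 2 assignments work.
Total: 4 + 2 = 6.

6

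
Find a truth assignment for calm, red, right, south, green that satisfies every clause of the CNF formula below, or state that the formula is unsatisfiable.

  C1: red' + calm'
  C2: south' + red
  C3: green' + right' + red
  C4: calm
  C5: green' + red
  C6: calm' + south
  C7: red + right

The clause (calm) is unit, so calm = 1.
The clause (red') is unit, so red = 0.
The clause (south') is unit, so south = 0.
But (south) is also a unit clause — contradiction.

UNSATISFIABLE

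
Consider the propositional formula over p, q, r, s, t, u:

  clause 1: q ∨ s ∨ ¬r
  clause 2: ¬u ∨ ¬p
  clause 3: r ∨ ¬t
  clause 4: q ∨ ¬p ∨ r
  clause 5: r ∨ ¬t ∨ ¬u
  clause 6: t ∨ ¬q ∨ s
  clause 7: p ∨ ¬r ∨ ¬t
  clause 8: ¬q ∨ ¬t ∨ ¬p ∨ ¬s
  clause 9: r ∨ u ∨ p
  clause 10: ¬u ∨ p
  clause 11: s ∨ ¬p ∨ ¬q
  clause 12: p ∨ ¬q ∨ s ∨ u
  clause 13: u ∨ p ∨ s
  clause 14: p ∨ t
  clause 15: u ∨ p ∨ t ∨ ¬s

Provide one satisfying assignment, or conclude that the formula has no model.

p=True, q=False, r=True, s=True, t=True, u=False

Try u = False.
Try r = True.
Try q = False.
From the singleton clause (s), s = True.
Try p = True.
All clauses hold; t can take either value.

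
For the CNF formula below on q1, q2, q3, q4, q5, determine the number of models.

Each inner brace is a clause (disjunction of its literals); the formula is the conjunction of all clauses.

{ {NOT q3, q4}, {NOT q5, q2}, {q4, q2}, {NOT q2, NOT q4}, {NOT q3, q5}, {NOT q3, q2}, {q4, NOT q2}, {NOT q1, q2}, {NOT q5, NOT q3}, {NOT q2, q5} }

There are 2^5 = 32 truth assignments over (q1, q2, q3, q4, q5).
Split on q5. With q5 = true, the clauses containing q5 are satisfied and NOT q5 drops from the rest; 0 of the 2^4 = 16 assignments to the other variables satisfy what remains.
With q5 = false, by the same count on the reduced clause set, 1 assignment works.
Total: 0 + 1 = 1.

1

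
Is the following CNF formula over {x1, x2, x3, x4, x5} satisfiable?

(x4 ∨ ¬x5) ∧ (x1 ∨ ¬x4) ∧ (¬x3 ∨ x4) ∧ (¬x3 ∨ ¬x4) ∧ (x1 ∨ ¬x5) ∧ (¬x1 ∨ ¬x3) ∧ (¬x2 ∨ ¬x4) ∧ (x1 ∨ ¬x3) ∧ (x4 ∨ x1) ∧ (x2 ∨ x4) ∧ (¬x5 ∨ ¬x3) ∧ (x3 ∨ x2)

Satisfiable

Case x4 = False:
The clause (¬x5) is unit, so x5 = False.
The clause (¬x3) is unit, so x3 = False.
The clause (x1) is unit, so x1 = True.
The clause (x2) is unit, so x2 = True.
This assignment satisfies each clause.
A satisfying assignment: x1: True,  x2: True,  x3: False,  x4: False,  x5: False.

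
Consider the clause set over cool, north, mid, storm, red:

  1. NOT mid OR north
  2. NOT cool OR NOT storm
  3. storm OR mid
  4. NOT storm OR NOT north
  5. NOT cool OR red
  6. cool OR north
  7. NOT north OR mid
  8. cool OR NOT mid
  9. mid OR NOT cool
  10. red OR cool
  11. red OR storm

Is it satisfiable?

Suppose mid = true.
Unit clause (north) forces north = true.
Unit clause (NOT storm) forces storm = false.
Unit clause (cool) forces cool = true.
Unit clause (red) forces red = true.
Every clause now holds.
A satisfying assignment: cool ↦ true; north ↦ true; mid ↦ true; storm ↦ false; red ↦ true.

Yes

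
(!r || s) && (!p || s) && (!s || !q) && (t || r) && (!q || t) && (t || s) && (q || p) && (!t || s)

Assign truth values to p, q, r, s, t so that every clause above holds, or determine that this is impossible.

p ↦ true; q ↦ false; r ↦ true; s ↦ true; t ↦ true

Case r = true:
The clause (s) is unit, so s = true.
The clause (!q) is unit, so q = false.
The clause (p) is unit, so p = true.
No clause remains; t is free.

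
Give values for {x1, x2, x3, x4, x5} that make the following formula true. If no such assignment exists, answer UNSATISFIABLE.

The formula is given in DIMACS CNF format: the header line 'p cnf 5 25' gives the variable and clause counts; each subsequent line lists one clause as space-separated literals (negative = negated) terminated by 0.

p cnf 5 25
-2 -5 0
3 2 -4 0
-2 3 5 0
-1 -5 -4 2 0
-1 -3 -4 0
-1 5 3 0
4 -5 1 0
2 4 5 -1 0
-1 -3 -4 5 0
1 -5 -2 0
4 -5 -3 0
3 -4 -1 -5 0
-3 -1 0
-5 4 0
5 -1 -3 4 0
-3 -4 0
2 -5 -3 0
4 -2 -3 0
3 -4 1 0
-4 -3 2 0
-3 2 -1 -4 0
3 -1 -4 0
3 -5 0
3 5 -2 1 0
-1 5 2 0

Try x2 = False.
Try x3 = True.
The clause (¬x1) is unit, so x1 = False.
The clause (¬x4) is unit, so x4 = False.
The clause (¬x5) is unit, so x5 = False.
All clauses are satisfied.

x1=False; x2=False; x3=True; x4=False; x5=False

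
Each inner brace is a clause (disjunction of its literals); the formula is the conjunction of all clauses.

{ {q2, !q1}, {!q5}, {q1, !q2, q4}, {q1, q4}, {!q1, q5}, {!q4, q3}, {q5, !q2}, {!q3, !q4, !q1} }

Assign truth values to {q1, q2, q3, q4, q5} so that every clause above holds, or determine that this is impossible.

Unit clause (!q5) forces q5 = false.
Unit clause (!q1) forces q1 = false.
Unit clause (q4) forces q4 = true.
Unit clause (q3) forces q3 = true.
Unit clause (!q2) forces q2 = false.
Every clause now holds.

q1=false, q2=false, q3=true, q4=true, q5=false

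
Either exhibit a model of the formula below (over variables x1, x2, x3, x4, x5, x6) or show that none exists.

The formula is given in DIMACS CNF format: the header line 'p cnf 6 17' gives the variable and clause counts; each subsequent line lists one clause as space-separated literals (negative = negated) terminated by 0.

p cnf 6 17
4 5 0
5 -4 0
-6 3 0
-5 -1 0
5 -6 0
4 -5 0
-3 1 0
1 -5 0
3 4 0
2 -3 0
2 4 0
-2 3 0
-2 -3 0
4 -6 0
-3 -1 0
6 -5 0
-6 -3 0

Branch on x4: set x4 = True.
From the singleton clause (x5), x5 = True.
From the singleton clause (¬x1), x1 = False.
But (x1) is also a unit clause — contradiction.
So x4 must be the other value — set x4 = False.
From the singleton clause (x5), x5 = True.
But (¬x5) is also a unit clause — contradiction.
Either choice for x4 ends in contradiction.

UNSATISFIABLE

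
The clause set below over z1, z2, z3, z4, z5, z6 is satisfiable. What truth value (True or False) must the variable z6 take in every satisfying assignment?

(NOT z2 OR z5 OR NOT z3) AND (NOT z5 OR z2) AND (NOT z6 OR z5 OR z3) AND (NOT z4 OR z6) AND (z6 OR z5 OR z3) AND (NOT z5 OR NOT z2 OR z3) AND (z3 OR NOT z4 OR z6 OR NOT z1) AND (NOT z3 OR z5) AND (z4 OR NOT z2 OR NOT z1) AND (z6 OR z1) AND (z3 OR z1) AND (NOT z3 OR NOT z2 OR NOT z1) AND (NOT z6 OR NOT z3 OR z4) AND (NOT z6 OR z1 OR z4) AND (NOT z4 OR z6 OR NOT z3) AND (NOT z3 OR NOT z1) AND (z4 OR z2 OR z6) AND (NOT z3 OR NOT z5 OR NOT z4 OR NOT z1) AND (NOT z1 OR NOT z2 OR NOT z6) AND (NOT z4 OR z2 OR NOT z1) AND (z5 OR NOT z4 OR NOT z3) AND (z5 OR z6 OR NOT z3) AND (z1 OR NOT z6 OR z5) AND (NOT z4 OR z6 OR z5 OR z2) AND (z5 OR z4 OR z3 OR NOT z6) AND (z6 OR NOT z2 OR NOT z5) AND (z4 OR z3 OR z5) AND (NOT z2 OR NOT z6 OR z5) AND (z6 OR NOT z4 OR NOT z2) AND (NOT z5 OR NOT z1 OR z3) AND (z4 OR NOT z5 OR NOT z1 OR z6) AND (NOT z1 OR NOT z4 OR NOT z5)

Suppose z6 = false.
From the singleton clause (NOT z4), z4 = false.
From the singleton clause (z1), z1 = true.
From the singleton clause (NOT z2), z2 = false.
But (z2) is also a unit clause — contradiction.
So every satisfying assignment has z6 = True.

True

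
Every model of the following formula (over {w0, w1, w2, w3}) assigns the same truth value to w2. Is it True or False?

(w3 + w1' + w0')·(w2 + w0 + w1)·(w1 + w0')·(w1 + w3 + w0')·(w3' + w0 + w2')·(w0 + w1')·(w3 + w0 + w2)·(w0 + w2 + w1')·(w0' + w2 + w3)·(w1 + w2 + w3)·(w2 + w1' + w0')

True

Suppose w2 = 0.
Suppose w0 = 1.
(w1) alone gives w1 = 1.
Now (w1') is unsatisfied and unit — conflict.
Undo w0 and try w0 = 0.
(w1) alone gives w1 = 1.
Now (w1') is unsatisfied and unit — conflict.
Neither w0 = 1 nor w0 = 0 works.
So every satisfying assignment has w2 = True.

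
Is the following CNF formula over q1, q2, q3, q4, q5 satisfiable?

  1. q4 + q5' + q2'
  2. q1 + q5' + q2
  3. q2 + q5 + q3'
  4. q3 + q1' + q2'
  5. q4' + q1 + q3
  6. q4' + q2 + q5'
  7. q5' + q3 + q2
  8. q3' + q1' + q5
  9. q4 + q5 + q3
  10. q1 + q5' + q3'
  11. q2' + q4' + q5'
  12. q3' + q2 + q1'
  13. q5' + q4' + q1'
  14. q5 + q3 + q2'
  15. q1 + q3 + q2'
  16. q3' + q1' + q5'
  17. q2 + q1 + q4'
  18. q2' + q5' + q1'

Yes

Try q4 = 0.
Try q5 = 0.
The clause (q3) is unit, so q3 = 1.
The clause (q2) is unit, so q2 = 1.
The clause (q1') is unit, so q1 = 0.
Every clause now holds.
A satisfying assignment: q1=0,  q2=1,  q3=1,  q4=0,  q5=0.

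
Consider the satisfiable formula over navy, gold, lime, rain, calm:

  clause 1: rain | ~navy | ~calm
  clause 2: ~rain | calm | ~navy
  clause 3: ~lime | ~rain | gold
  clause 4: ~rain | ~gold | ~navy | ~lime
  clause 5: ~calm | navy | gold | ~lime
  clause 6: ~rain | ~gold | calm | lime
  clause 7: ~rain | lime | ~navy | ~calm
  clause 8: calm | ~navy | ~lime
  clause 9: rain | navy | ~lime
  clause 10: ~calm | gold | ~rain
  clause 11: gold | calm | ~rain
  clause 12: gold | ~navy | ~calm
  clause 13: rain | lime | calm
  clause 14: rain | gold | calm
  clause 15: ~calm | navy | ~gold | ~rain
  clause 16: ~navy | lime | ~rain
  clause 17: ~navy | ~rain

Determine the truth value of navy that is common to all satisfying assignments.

False

Suppose navy = 1.
(~rain) alone gives rain = 0.
(~calm) alone gives calm = 0.
(~lime) alone gives lime = 0.
Now (lime) is unsatisfied and unit — conflict.
So every satisfying assignment has navy = False.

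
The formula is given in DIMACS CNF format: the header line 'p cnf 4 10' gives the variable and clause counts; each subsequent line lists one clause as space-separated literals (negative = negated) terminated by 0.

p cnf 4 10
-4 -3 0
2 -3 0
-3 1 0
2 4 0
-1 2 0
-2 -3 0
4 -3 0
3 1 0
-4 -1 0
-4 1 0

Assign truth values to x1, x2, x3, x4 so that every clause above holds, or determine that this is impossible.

Branch on x4: set x4 = False.
The clause (x2) is unit, so x2 = True.
The clause (¬x3) is unit, so x3 = False.
The clause (x1) is unit, so x1 = True.
This assignment satisfies each clause.

x1=True; x2=True; x3=False; x4=False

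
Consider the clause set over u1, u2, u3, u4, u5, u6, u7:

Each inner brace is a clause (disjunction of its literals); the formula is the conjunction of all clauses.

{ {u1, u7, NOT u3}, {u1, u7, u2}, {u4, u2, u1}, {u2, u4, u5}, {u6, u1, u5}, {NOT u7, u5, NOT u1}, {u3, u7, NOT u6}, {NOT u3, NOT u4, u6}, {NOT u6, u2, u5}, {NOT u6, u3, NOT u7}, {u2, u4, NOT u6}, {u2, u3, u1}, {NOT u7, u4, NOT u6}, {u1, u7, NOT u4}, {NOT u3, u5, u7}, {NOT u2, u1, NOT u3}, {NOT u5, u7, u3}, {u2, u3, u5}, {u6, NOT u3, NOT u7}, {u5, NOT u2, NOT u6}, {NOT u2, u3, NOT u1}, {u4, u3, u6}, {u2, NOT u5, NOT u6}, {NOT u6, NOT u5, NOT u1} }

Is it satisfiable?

Satisfiable

Branch on u1: set u1 = true.
Branch on u7: set u7 = false.
Branch on u3: set u3 = true.
(u5) alone gives u5 = true.
(NOT u6) alone gives u6 = false.
(NOT u4) alone gives u4 = false.
All clauses hold; u2 can take either value.
A satisfying assignment: u1 ↦ true; u2 ↦ false; u3 ↦ true; u4 ↦ false; u5 ↦ true; u6 ↦ false; u7 ↦ false.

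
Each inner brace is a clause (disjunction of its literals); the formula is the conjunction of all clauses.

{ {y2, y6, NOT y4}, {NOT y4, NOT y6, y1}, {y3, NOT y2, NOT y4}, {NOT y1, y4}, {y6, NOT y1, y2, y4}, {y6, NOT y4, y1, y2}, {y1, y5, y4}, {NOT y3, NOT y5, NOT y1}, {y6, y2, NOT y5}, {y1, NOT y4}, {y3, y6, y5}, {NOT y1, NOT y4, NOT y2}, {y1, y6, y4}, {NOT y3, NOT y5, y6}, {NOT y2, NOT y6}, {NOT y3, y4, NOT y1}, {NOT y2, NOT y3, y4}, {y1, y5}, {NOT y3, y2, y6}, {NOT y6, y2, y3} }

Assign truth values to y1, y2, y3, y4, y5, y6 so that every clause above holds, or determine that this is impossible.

Case y1 = true:
From the singleton clause (y4), y4 = true.
From the singleton clause (NOT y2), y2 = false.
From the singleton clause (y6), y6 = true.
From the singleton clause (y3), y3 = true.
From the singleton clause (NOT y5), y5 = false.
Every clause now holds.

y1: true, y2: false, y3: true, y4: true, y5: false, y6: true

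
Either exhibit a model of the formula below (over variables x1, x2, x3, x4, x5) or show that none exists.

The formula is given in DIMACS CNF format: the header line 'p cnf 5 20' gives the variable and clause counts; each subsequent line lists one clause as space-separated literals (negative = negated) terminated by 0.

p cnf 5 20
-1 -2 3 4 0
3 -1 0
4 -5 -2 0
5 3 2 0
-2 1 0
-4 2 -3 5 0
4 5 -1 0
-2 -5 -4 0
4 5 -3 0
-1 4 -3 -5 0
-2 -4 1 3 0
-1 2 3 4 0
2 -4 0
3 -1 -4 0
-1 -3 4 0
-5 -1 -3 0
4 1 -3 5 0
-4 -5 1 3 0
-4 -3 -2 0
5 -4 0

x1 ↦ False,  x2 ↦ False,  x3 ↦ False,  x4 ↦ False,  x5 ↦ True

Case x3 = False:
(¬x1) alone gives x1 = False.
(¬x2) alone gives x2 = False.
(x5) alone gives x5 = True.
(¬x4) alone gives x4 = False.
All clauses are satisfied.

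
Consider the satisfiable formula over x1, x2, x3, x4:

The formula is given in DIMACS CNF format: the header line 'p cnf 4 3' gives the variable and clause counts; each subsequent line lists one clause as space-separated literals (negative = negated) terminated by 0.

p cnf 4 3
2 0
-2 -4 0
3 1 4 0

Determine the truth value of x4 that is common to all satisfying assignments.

False

Suppose x4 = True.
Unit clause (x2) forces x2 = True.
But (¬x2) is also a unit clause — contradiction.
So every satisfying assignment has x4 = False.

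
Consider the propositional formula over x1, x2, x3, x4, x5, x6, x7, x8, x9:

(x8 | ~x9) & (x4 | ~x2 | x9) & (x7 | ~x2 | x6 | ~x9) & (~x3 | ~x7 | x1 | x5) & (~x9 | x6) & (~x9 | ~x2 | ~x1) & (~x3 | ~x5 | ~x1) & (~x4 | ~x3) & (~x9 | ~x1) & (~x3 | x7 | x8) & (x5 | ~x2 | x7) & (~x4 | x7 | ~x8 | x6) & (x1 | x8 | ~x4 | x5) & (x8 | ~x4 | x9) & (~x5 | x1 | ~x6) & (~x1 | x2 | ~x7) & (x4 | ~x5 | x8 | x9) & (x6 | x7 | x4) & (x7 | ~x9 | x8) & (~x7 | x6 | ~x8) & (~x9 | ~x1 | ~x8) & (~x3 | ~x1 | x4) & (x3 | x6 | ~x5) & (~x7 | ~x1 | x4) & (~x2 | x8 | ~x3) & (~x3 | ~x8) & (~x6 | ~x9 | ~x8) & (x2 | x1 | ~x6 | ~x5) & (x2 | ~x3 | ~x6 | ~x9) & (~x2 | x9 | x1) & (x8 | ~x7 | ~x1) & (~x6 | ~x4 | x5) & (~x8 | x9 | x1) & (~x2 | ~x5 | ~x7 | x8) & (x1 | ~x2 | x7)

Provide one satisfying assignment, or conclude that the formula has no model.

x1=1; x2=0; x3=0; x4=0; x5=1; x6=1; x7=0; x8=1; x9=0

Branch on x8: set x8 = 1.
From the singleton clause (~x3), x3 = 0.
Branch on x9: set x9 = 0.
From the singleton clause (x1), x1 = 1.
Branch on x4: set x4 = 0.
From the singleton clause (~x2), x2 = 0.
From the singleton clause (~x7), x7 = 0.
From the singleton clause (x6), x6 = 1.
Every clause is now satisfied; x5 is unconstrained.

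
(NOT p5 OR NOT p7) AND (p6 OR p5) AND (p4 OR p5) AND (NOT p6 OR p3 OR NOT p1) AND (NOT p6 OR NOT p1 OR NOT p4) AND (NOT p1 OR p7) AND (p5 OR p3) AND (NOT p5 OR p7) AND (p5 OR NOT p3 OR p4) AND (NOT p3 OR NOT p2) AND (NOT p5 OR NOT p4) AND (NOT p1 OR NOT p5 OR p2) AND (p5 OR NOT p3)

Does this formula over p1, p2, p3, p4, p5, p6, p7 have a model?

Unsatisfiable

Suppose p5 = false.
From the singleton clause (p6), p6 = true.
From the singleton clause (p4), p4 = true.
From the singleton clause (NOT p1), p1 = false.
From the singleton clause (p3), p3 = true.
Now (NOT p3) is unsatisfied and unit — conflict.
So p5 must be the other value — set p5 = true.
From the singleton clause (NOT p7), p7 = false.
Now (p7) is unsatisfied and unit — conflict.
Either choice for p5 ends in contradiction.
No assignment satisfies every clause.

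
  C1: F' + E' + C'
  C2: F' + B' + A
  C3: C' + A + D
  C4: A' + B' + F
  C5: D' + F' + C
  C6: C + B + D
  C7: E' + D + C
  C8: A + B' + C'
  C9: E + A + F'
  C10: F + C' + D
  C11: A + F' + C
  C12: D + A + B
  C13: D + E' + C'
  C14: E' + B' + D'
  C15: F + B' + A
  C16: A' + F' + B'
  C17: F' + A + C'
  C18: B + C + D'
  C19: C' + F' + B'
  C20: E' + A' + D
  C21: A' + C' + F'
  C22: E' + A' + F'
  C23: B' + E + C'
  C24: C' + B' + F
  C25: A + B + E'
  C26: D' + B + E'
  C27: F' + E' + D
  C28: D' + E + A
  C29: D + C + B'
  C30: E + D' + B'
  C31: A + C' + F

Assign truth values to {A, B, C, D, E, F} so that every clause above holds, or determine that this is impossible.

Case F = 0:
Case A = 1:
From the singleton clause (B'), B = 0.
Case C = 1:
From the singleton clause (D), D = 1.
From the singleton clause (E'), E = 0.
Every clause now holds.

A=1, B=0, C=1, D=1, E=0, F=0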